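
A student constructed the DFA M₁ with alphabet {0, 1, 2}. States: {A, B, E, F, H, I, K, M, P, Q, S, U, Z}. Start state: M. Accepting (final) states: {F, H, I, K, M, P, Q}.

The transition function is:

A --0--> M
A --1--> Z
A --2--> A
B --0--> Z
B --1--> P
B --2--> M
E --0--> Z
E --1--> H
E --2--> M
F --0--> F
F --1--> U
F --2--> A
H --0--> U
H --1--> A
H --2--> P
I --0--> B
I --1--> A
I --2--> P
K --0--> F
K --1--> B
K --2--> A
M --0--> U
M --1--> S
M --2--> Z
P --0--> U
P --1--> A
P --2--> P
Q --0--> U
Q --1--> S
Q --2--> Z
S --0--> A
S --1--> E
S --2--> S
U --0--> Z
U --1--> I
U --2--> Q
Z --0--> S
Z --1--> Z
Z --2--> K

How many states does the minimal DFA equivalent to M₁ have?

7

Every state is reachable, so we keep all 13.
Start with accepting vs non-accepting: {F,H,I,K,M,P,Q} | {A,B,E,S,U,Z}.
Refine {F,H,I,K,M,P,Q} on symbol 0: members go to different blocks, giving {H,I,M,P,Q} and {F,K}.
Refine {H,I,M,P,Q} on symbol 2: members go to different blocks, giving {H,I,P} and {M,Q}.
On input 0, block {A,B,E,S,U,Z} splits into {B,E,S,U,Z} and {A}.
Split {B,E,S,U,Z} by δ(·,0) → {B,E,U,Z} and {S}.
Refine {B,E,U,Z} on symbol 0: members go to different blocks, giving {B,E,U} and {Z}.
The partition is now stable with 7 blocks: {H,I,P} | {B,E,U} | {F,K} | {M,Q} | {A} | {S} | {Z}.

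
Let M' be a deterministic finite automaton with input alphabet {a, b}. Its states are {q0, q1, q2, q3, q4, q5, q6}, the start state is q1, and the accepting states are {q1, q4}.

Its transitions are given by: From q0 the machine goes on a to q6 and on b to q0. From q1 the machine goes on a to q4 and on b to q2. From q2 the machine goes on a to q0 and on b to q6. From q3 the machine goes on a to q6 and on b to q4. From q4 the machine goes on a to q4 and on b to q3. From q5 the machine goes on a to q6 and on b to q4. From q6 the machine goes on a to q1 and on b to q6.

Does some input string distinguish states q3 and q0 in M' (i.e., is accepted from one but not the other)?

Yes

States {q5} cannot be reached from the start state, so discard them.
Initial partition by acceptance: {q1,q4} | {q0,q2,q3,q6}.
Split {q0,q2,q3,q6} by δ(·,a) → {q0,q2,q3} and {q6}.
Refine {q0,q2,q3} on symbol a: members go to different blocks, giving {q0,q3} and {q2}.
On input b, block {q1,q4} splits into {q1} and {q4}.
Refine {q0,q3} on symbol b: members go to different blocks, giving {q0} and {q3}.
The partition is now stable with 6 blocks: {q1} | {q0} | {q6} | {q2} | {q4} | {q3}.
q3 and q0 end up in different blocks, so they are distinguishable. For instance, the string 'b' is accepted from only q3.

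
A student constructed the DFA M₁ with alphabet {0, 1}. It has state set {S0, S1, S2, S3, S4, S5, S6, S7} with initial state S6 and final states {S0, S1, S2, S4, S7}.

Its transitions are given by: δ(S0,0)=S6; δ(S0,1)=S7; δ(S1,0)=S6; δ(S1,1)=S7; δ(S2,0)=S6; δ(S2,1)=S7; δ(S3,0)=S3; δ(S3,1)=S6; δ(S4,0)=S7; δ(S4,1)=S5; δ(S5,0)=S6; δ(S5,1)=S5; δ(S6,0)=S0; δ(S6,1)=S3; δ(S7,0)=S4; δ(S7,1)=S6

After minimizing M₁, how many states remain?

Reachable states from the start: {S0,S3,S4,S5,S6,S7}. Unreachable: {S1,S2} — drop them.
P0 = {S0,S4,S7} | {S3,S5,S6}.
Split {S0,S4,S7} by δ(·,0) → {S4,S7} and {S0}.
On input 0, block {S3,S5,S6} splits into {S3,S5} and {S6}.
Refine {S4,S7} on symbol 1: members go to different blocks, giving {S4} and {S7}.
On input 0, block {S3,S5} splits into {S3} and {S5}.
The partition is now stable with 6 blocks: {S4} | {S3} | {S0} | {S6} | {S7} | {S5}.

6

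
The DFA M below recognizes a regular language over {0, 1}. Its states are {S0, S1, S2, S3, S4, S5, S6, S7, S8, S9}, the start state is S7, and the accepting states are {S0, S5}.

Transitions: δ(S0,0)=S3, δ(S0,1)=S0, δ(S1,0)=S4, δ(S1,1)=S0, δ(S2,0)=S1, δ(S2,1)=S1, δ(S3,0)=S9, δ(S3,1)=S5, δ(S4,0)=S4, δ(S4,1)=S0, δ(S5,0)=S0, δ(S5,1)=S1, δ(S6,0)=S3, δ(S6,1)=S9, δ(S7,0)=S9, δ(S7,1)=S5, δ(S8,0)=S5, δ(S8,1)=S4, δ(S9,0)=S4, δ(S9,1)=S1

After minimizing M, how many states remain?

5

States {S2,S6,S8} cannot be reached from the start state, so discard them.
Start with accepting vs non-accepting: {S0,S5} | {S1,S3,S4,S7,S9}.
Refine {S0,S5} on symbol 0: members go to different blocks, giving {S0} and {S5}.
Refine {S1,S3,S4,S7,S9} on symbol 1: members go to different blocks, giving {S1,S4} and {S3,S7} and {S9}.
No further refinement is possible. Final partition (5 blocks): {S0} | {S1,S4} | {S5} | {S3,S7} | {S9}.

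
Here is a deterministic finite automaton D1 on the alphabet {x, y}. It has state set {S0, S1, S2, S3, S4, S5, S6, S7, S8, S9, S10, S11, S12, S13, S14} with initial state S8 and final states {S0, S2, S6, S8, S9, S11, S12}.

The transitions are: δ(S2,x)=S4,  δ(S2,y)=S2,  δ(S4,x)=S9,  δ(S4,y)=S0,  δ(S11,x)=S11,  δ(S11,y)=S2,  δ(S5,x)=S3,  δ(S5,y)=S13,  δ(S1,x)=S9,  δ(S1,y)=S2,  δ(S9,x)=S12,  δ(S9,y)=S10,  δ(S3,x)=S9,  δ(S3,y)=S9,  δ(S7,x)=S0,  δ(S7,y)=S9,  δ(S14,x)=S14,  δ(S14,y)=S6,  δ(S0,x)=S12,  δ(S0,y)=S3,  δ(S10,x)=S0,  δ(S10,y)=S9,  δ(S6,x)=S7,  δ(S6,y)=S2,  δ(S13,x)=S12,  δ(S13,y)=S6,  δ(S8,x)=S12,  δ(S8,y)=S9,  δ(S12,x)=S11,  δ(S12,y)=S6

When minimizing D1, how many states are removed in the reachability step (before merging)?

Starting at S8 and following transitions, the reachable set is {S0, S2, S3, S4, S6, S7, S8, S9, S10, S11, S12}. That leaves S1, S5, S13, S14 unreachable — 4 in total.

4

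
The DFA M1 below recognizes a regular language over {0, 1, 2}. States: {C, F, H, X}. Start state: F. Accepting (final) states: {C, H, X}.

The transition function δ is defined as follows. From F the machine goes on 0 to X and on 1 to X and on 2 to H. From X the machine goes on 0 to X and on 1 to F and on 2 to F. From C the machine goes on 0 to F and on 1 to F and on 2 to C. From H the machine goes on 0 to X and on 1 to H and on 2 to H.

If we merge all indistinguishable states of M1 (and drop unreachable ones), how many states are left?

First remove the unreachable states {C}; 3 states remain.
Start with accepting vs non-accepting: {H,X} | {F}.
Refine {H,X} on symbol 1: members go to different blocks, giving {H} and {X}.
Stable partition: {H} | {F} | {X} — 3 equivalence classes.

3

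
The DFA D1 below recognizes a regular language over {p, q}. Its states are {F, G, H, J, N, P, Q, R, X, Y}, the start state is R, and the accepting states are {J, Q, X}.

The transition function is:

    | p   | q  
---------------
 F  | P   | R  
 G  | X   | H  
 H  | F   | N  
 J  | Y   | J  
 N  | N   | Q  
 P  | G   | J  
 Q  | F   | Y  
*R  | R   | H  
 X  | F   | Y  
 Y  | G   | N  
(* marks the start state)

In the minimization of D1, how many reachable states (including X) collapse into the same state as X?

Initial partition by acceptance: {J,Q,X} | {F,G,H,N,P,R,Y}.
On input q, block {J,Q,X} splits into {Q,X} and {J}.
Split {F,G,H,N,P,R,Y} by δ(·,p) → {F,H,N,P,R,Y} and {G}.
On input p, block {F,H,N,P,R,Y} splits into {F,H,N,R} and {P,Y}.
Split {F,H,N,R} by δ(·,p) → {H,N,R} and {F}.
Refine {H,N,R} on symbol p: members go to different blocks, giving {N,R} and {H}.
On input q, block {N,R} splits into {N} and {R}.
On input q, block {P,Y} splits into {Y} and {P}.
The partition is now stable with 9 blocks: {Q,X} | {N} | {J} | {G} | {Y} | {F} | {H} | {R} | {P}.
The equivalence class containing X is {Q,X}, of size 2.

2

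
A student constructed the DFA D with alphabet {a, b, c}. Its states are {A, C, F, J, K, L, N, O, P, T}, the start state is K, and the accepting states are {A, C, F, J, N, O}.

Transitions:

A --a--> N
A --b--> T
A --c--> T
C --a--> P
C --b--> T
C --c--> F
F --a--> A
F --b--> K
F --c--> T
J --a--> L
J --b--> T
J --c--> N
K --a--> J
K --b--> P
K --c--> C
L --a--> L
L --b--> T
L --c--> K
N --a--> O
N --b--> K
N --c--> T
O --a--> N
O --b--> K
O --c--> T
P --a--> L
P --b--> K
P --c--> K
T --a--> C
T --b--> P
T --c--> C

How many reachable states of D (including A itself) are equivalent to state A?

Every state is reachable, so we keep all 10.
Initial partition by acceptance: {A,C,F,J,N,O} | {K,L,P,T}.
Refine {A,C,F,J,N,O} on symbol a: members go to different blocks, giving {A,F,N,O} and {C,J}.
Refine {K,L,P,T} on symbol a: members go to different blocks, giving {L,P} and {K,T}.
No further refinement is possible. Final partition (4 blocks): {A,F,N,O} | {L,P} | {C,J} | {K,T}.
State A belongs to the block {A,F,N,O}, which has 4 states.

4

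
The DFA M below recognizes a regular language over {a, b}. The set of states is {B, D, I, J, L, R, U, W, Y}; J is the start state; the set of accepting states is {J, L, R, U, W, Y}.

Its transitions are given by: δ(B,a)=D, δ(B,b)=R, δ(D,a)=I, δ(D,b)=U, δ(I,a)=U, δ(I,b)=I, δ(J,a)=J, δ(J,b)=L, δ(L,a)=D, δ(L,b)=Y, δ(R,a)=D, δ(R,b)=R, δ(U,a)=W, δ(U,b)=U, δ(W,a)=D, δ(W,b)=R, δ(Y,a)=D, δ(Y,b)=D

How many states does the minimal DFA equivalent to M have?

States {B} cannot be reached from the start state, so discard them.
Start with accepting vs non-accepting: {J,L,R,U,W,Y} | {D,I}.
On input a, block {J,L,R,U,W,Y} splits into {L,R,W,Y} and {J,U}.
Refine {L,R,W,Y} on symbol b: members go to different blocks, giving {L,R,W} and {Y}.
On input b, block {L,R,W} splits into {R,W} and {L}.
On input a, block {D,I} splits into {D} and {I}.
On input a, block {J,U} splits into {U} and {J}.
No further refinement is possible. Final partition (7 blocks): {R,W} | {D} | {U} | {Y} | {L} | {I} | {J}.

7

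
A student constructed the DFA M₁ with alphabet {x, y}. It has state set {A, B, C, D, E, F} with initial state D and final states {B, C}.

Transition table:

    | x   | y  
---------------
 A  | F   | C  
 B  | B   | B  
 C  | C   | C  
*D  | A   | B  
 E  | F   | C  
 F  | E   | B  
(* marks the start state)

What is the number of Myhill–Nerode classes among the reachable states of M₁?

P0 = {B,C} | {A,D,E,F}.
Stable partition: {B,C} | {A,D,E,F} — 2 equivalence classes.

2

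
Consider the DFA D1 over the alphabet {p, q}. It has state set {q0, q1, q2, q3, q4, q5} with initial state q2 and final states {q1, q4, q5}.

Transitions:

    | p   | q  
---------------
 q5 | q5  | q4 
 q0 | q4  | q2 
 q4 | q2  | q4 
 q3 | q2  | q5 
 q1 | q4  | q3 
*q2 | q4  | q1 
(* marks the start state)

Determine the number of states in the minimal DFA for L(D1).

5

First remove the unreachable states {q0}; 5 states remain.
Initial partition by acceptance: {q1,q4,q5} | {q2,q3}.
Split {q1,q4,q5} by δ(·,p) → {q1,q5} and {q4}.
Refine {q1,q5} on symbol p: members go to different blocks, giving {q1} and {q5}.
Split {q2,q3} by δ(·,p) → {q2} and {q3}.
Stable partition: {q1} | {q2} | {q4} | {q5} | {q3} — 5 equivalence classes.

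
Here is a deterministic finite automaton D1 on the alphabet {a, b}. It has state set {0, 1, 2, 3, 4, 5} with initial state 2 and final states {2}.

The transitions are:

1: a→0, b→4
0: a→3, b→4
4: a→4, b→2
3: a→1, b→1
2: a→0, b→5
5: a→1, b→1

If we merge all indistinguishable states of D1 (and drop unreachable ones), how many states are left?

5

Every state is reachable, so we keep all 6.
Start with accepting vs non-accepting: {2} | {0,1,3,4,5}.
On input b, block {0,1,3,4,5} splits into {0,1,3,5} and {4}.
On input b, block {0,1,3,5} splits into {0,1} and {3,5}.
Refine {0,1} on symbol a: members go to different blocks, giving {0} and {1}.
No further refinement is possible. Final partition (5 blocks): {2} | {0} | {4} | {3,5} | {1}.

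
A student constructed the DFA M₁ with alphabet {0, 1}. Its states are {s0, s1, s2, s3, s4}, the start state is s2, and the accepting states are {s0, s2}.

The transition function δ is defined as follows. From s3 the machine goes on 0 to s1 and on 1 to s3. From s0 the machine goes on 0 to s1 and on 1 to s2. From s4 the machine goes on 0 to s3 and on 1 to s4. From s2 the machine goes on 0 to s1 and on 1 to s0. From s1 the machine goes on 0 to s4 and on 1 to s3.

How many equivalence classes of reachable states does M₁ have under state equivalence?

Start with accepting vs non-accepting: {s0,s2} | {s1,s3,s4}.
No further refinement is possible. Final partition (2 blocks): {s0,s2} | {s1,s3,s4}.

2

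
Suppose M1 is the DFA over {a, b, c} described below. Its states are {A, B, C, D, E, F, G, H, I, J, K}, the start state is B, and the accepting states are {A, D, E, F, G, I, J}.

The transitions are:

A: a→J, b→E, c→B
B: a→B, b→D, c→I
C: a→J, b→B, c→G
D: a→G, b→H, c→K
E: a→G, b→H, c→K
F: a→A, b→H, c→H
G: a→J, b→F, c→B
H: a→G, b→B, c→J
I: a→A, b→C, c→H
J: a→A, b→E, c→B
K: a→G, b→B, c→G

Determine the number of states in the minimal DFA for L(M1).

4

Initial partition by acceptance: {A,D,E,F,G,I,J} | {B,C,H,K}.
Split {A,D,E,F,G,I,J} by δ(·,b) → {D,E,F,I} and {A,G,J}.
On input a, block {B,C,H,K} splits into {C,H,K} and {B}.
No further refinement is possible. Final partition (4 blocks): {D,E,F,I} | {C,H,K} | {A,G,J} | {B}.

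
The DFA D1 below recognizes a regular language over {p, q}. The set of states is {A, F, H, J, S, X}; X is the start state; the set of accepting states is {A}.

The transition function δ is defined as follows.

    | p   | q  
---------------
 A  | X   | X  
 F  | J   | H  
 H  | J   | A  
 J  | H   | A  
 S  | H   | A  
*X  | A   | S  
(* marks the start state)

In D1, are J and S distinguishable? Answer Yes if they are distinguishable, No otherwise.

No

States {F} cannot be reached from the start state, so discard them.
P0 = {A} | {H,J,S,X}.
Split {H,J,S,X} by δ(·,p) → {H,J,S} and {X}.
The partition is now stable with 3 blocks: {A} | {H,J,S} | {X}.
J and S lie in the same block of the stable partition, so they are equivalent — no string distinguishes them.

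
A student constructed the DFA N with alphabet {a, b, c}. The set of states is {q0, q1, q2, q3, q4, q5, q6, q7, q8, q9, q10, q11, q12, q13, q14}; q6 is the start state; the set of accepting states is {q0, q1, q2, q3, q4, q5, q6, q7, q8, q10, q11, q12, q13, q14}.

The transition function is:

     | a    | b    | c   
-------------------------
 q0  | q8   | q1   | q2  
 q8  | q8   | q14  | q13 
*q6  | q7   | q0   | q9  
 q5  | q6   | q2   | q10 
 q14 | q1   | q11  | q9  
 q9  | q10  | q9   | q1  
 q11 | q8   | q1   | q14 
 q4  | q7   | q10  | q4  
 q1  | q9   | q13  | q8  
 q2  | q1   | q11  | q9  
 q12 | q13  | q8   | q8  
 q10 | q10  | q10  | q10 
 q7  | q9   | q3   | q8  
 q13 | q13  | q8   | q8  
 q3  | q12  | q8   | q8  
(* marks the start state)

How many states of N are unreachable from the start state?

No path from q6 leads to q4, q5; the other 13 states are all reachable.

2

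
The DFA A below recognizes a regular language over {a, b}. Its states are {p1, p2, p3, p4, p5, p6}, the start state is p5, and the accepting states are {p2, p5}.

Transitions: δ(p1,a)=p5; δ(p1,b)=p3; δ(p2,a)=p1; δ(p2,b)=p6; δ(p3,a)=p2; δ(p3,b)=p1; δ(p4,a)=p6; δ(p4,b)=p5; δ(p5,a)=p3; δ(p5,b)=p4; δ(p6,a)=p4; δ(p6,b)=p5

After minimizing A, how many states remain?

P0 = {p2,p5} | {p1,p3,p4,p6}.
Split {p1,p3,p4,p6} by δ(·,a) → {p1,p3} and {p4,p6}.
The partition is now stable with 3 blocks: {p2,p5} | {p1,p3} | {p4,p6}.

3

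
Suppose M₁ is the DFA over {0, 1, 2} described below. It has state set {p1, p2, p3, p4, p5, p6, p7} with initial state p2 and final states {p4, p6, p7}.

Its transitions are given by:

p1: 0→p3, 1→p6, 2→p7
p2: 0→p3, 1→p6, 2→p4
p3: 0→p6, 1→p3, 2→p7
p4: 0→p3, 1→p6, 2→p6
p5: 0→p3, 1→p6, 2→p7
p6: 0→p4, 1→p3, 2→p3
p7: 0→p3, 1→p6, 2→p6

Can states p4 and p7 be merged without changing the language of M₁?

States {p1,p5} cannot be reached from the start state, so discard them.
P0 = {p4,p6,p7} | {p2,p3}.
Refine {p4,p6,p7} on symbol 0: members go to different blocks, giving {p4,p7} and {p6}.
On input 0, block {p2,p3} splits into {p2} and {p3}.
No further refinement is possible. Final partition (4 blocks): {p4,p7} | {p2} | {p6} | {p3}.
p4 and p7 lie in the same block of the stable partition, so they are equivalent — no string distinguishes them.

Yes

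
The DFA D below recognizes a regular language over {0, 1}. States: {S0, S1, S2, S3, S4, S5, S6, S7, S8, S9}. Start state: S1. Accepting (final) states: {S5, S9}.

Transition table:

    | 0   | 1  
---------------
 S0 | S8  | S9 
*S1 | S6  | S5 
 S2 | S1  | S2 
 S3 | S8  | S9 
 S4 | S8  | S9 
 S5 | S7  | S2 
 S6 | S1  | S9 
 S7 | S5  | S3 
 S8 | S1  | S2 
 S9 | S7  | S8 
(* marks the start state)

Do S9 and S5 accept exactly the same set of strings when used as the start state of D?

Yes

Reachable states from the start: {S1,S2,S3,S5,S6,S7,S8,S9}. Unreachable: {S0,S4} — drop them.
Start with accepting vs non-accepting: {S5,S9} | {S1,S2,S3,S6,S7,S8}.
On input 0, block {S1,S2,S3,S6,S7,S8} splits into {S1,S2,S3,S6,S8} and {S7}.
Refine {S1,S2,S3,S6,S8} on symbol 1: members go to different blocks, giving {S1,S3,S6} and {S2,S8}.
Split {S1,S3,S6} by δ(·,0) → {S1,S6} and {S3}.
No further refinement is possible. Final partition (5 blocks): {S5,S9} | {S1,S6} | {S7} | {S2,S8} | {S3}.
S9 and S5 lie in the same block of the stable partition, so they are equivalent — no string distinguishes them.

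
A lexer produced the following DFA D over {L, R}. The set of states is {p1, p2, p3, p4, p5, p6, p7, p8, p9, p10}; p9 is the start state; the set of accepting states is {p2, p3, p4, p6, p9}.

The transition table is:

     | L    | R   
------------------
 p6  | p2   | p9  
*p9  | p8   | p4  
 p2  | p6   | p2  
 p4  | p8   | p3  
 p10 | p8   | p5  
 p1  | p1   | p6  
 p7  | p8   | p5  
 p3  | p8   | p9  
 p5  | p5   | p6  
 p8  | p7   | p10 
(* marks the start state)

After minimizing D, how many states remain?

States {p1} cannot be reached from the start state, so discard them.
Start with accepting vs non-accepting: {p2,p3,p4,p6,p9} | {p5,p7,p8,p10}.
Split {p2,p3,p4,p6,p9} by δ(·,L) → {p3,p4,p9} and {p2,p6}.
Split {p5,p7,p8,p10} by δ(·,R) → {p7,p8,p10} and {p5}.
Split {p7,p8,p10} by δ(·,R) → {p7,p10} and {p8}.
Refine {p2,p6} on symbol R: members go to different blocks, giving {p2} and {p6}.
The partition is now stable with 6 blocks: {p3,p4,p9} | {p7,p10} | {p2} | {p5} | {p8} | {p6}.

6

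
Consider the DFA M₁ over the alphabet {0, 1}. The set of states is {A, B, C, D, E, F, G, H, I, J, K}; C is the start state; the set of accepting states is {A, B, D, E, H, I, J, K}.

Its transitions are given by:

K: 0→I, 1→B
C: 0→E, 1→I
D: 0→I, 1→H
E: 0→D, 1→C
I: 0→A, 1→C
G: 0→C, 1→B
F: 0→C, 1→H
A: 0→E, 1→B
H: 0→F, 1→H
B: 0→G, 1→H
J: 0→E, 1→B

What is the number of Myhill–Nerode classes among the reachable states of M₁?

States {J,K} cannot be reached from the start state, so discard them.
Initial partition by acceptance: {A,B,D,E,H,I} | {C,F,G}.
Refine {A,B,D,E,H,I} on symbol 0: members go to different blocks, giving {A,D,E,I} and {B,H}.
On input 1, block {A,D,E,I} splits into {A,D} and {E,I}.
On input 0, block {C,F,G} splits into {F,G} and {C}.
Stable partition: {A,D} | {F,G} | {B,H} | {E,I} | {C} — 5 equivalence classes.

5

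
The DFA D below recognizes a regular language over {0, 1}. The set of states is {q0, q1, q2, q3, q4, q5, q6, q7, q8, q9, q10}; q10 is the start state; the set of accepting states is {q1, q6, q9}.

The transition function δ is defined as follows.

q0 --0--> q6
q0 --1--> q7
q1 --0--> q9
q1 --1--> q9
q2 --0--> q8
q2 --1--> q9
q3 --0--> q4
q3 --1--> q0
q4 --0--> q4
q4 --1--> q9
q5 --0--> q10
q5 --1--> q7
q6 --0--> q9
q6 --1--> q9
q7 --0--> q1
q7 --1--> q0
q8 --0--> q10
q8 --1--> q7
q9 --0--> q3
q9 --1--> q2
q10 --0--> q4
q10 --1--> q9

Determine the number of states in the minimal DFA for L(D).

Reachable states from the start: {q0,q1,q2,q3,q4,q6,q7,q8,q9,q10}. Unreachable: {q5} — drop them.
Initial partition by acceptance: {q1,q6,q9} | {q0,q2,q3,q4,q7,q8,q10}.
On input 0, block {q1,q6,q9} splits into {q1,q6} and {q9}.
On input 0, block {q0,q2,q3,q4,q7,q8,q10} splits into {q2,q3,q4,q8,q10} and {q0,q7}.
Refine {q2,q3,q4,q8,q10} on symbol 1: members go to different blocks, giving {q2,q4,q10} and {q3,q8}.
On input 0, block {q2,q4,q10} splits into {q4,q10} and {q2}.
Stable partition: {q1,q6} | {q4,q10} | {q9} | {q0,q7} | {q3,q8} | {q2} — 6 equivalence classes.

6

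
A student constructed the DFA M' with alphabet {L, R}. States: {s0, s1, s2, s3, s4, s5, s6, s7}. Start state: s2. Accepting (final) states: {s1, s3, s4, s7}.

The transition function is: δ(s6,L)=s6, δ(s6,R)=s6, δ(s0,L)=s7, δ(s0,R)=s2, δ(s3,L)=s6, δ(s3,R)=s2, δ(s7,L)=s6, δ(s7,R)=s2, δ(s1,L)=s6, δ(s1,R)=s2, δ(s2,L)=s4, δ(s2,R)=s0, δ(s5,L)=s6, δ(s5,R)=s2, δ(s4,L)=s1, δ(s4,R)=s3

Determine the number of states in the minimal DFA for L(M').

5

States {s5} cannot be reached from the start state, so discard them.
Initial partition by acceptance: {s1,s3,s4,s7} | {s0,s2,s6}.
Refine {s1,s3,s4,s7} on symbol L: members go to different blocks, giving {s1,s3,s7} and {s4}.
Split {s0,s2,s6} by δ(·,L) → {s0} and {s2} and {s6}.
The partition is now stable with 5 blocks: {s1,s3,s7} | {s0} | {s4} | {s2} | {s6}.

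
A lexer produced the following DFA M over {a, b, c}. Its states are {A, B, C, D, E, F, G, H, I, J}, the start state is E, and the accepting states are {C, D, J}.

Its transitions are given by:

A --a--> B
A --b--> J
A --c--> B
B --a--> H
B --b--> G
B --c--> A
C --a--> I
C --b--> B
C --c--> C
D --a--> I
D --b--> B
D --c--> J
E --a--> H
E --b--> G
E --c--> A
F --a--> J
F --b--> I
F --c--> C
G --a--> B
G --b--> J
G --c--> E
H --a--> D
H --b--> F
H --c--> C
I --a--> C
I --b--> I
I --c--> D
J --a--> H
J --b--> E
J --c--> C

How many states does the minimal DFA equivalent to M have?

4

All states are reachable from the start state.
Initial partition by acceptance: {C,D,J} | {A,B,E,F,G,H,I}.
Split {A,B,E,F,G,H,I} by δ(·,a) → {A,B,E,G} and {F,H,I}.
On input a, block {A,B,E,G} splits into {A,G} and {B,E}.
The partition is now stable with 4 blocks: {C,D,J} | {A,G} | {F,H,I} | {B,E}.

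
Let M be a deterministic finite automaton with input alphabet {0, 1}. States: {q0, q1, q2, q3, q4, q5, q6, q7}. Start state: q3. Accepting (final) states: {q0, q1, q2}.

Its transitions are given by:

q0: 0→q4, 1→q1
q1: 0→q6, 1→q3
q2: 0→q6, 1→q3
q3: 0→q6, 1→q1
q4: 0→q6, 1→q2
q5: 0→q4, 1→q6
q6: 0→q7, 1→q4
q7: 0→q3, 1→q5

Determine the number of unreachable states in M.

No path from q3 leads to q0; the other 7 states are all reachable.

1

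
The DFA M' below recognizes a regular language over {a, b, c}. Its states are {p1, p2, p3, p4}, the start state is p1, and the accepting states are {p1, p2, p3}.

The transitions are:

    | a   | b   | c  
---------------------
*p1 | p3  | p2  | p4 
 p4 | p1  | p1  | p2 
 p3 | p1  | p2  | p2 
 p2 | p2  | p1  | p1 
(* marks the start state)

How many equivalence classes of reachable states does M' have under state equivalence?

Initial partition by acceptance: {p1,p2,p3} | {p4}.
On input c, block {p1,p2,p3} splits into {p2,p3} and {p1}.
Split {p2,p3} by δ(·,a) → {p2} and {p3}.
No further refinement is possible. Final partition (4 blocks): {p2} | {p4} | {p1} | {p3}.

4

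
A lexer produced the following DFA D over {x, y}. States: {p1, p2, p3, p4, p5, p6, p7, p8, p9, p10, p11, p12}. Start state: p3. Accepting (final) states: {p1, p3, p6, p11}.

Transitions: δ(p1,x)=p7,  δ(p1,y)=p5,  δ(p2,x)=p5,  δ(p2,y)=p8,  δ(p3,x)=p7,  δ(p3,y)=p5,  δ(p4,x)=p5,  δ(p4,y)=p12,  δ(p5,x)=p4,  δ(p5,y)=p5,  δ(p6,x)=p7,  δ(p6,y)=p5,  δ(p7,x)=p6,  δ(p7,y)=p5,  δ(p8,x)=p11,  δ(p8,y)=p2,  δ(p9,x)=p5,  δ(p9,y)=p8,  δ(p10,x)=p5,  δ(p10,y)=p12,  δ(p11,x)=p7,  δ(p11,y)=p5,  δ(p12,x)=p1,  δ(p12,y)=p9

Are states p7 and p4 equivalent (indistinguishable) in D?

No

Reachable states from the start: {p1,p2,p3,p4,p5,p6,p7,p8,p9,p11,p12}. Unreachable: {p10} — drop them.
Initial partition by acceptance: {p1,p3,p6,p11} | {p2,p4,p5,p7,p8,p9,p12}.
Refine {p2,p4,p5,p7,p8,p9,p12} on symbol x: members go to different blocks, giving {p2,p4,p5,p9} and {p7,p8,p12}.
Split {p2,p4,p5,p9} by δ(·,y) → {p2,p4,p9} and {p5}.
Refine {p7,p8,p12} on symbol y: members go to different blocks, giving {p8,p12} and {p7}.
Stable partition: {p1,p3,p6,p11} | {p2,p4,p9} | {p8,p12} | {p5} | {p7} — 5 equivalence classes.
p7 and p4 end up in different blocks, so they are distinguishable. For instance, the string 'x' is accepted from only p7.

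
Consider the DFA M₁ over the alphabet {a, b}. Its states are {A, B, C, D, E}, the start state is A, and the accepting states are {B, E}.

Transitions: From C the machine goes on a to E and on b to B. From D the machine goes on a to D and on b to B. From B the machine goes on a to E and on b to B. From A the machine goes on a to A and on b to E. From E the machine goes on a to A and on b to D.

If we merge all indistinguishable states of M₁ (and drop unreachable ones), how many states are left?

4

Reachable states from the start: {A,B,D,E}. Unreachable: {C} — drop them.
P0 = {B,E} | {A,D}.
On input a, block {B,E} splits into {B} and {E}.
On input b, block {A,D} splits into {A} and {D}.
Stable partition: {B} | {A} | {E} | {D} — 4 equivalence classes.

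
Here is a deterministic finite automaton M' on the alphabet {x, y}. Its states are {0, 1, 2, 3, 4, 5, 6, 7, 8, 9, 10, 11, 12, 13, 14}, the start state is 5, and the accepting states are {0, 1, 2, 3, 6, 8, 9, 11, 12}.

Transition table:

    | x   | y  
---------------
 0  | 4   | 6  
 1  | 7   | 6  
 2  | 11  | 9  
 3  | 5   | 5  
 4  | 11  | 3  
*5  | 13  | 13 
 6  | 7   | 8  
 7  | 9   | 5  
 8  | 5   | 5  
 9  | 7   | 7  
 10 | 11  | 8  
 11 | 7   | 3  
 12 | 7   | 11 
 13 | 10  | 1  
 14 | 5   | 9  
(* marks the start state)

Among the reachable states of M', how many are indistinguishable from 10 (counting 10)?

1

First remove the unreachable states {0,2,4,12,14}; 10 states remain.
Initial partition by acceptance: {1,3,6,8,9,11} | {5,7,10,13}.
Split {1,3,6,8,9,11} by δ(·,y) → {1,6,11} and {3,8,9}.
Split {1,6,11} by δ(·,y) → {6,11} and {1}.
Split {5,7,10,13} by δ(·,x) → {5,13} and {7} and {10}.
Split {5,13} by δ(·,x) → {5} and {13}.
Refine {3,8,9} on symbol x: members go to different blocks, giving {3,8} and {9}.
The partition is now stable with 8 blocks: {6,11} | {5} | {3,8} | {1} | {7} | {10} | {13} | {9}.
State 10 belongs to the block {10}, which has 1 states.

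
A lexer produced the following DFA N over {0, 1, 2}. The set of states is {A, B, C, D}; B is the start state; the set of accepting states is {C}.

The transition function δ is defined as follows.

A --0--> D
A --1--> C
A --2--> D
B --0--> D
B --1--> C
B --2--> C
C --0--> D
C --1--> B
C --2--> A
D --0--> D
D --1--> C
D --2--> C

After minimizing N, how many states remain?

3

Every state is reachable, so we keep all 4.
Initial partition by acceptance: {C} | {A,B,D}.
Split {A,B,D} by δ(·,2) → {B,D} and {A}.
Stable partition: {C} | {B,D} | {A} — 3 equivalence classes.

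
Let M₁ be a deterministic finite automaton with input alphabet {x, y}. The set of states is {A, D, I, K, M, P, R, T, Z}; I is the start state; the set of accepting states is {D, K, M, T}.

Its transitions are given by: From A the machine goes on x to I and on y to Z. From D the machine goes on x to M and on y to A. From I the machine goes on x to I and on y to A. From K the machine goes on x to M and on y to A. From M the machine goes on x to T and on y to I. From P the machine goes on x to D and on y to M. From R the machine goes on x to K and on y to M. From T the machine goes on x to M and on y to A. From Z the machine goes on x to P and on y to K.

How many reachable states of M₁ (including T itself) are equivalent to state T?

3

States {R} cannot be reached from the start state, so discard them.
Initial partition by acceptance: {D,K,M,T} | {A,I,P,Z}.
Split {A,I,P,Z} by δ(·,x) → {A,I,Z} and {P}.
On input x, block {A,I,Z} splits into {A,I} and {Z}.
Refine {A,I} on symbol y: members go to different blocks, giving {A} and {I}.
Split {D,K,M,T} by δ(·,y) → {D,K,T} and {M}.
No further refinement is possible. Final partition (6 blocks): {D,K,T} | {A} | {P} | {Z} | {I} | {M}.
State T belongs to the block {D,K,T}, which has 3 states.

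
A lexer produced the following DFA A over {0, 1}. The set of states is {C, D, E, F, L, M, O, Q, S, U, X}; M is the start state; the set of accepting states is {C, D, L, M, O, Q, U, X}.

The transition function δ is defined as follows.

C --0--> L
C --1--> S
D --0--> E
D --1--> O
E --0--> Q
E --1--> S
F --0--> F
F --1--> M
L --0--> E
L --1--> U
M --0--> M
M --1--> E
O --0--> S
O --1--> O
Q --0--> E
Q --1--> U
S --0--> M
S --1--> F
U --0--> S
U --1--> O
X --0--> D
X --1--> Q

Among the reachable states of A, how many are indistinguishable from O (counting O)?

2

States {C,D,L,X} cannot be reached from the start state, so discard them.
Start with accepting vs non-accepting: {M,O,Q,U} | {E,F,S}.
Split {M,O,Q,U} by δ(·,0) → {O,Q,U} and {M}.
On input 0, block {E,F,S} splits into {S} and {E} and {F}.
Refine {O,Q,U} on symbol 0: members go to different blocks, giving {O,U} and {Q}.
The partition is now stable with 6 blocks: {O,U} | {S} | {M} | {E} | {F} | {Q}.
State O belongs to the block {O,U}, which has 2 states.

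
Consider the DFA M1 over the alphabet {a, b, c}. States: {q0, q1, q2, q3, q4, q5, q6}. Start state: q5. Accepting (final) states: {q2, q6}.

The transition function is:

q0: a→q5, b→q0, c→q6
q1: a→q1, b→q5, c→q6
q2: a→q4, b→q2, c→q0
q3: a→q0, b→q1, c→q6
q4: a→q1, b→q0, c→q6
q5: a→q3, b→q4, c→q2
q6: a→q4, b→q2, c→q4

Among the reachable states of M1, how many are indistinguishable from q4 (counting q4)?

All states are reachable from the start state.
Initial partition by acceptance: {q2,q6} | {q0,q1,q3,q4,q5}.
Stable partition: {q2,q6} | {q0,q1,q3,q4,q5} — 2 equivalence classes.
The equivalence class containing q4 is {q0,q1,q3,q4,q5}, of size 5.

5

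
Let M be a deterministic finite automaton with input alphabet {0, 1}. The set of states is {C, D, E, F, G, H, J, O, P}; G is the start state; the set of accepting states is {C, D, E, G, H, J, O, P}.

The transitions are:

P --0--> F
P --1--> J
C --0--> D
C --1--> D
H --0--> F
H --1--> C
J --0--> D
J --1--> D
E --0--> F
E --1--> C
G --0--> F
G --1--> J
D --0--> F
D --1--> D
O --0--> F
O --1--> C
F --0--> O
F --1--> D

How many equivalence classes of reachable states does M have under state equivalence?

First remove the unreachable states {E,H,P}; 6 states remain.
Start with accepting vs non-accepting: {C,D,G,J,O} | {F}.
On input 0, block {C,D,G,J,O} splits into {D,G,O} and {C,J}.
Refine {D,G,O} on symbol 1: members go to different blocks, giving {G,O} and {D}.
No further refinement is possible. Final partition (4 blocks): {G,O} | {F} | {C,J} | {D}.

4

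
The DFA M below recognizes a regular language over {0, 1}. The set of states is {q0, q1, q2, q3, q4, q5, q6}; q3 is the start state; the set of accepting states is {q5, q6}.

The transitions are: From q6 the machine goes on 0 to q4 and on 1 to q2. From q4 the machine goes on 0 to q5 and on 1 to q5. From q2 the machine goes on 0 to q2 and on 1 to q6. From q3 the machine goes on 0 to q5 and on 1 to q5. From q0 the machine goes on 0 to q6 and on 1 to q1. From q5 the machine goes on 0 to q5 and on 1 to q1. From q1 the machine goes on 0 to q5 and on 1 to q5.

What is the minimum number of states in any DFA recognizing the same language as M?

First remove the unreachable states {q0,q2,q4,q6}; 3 states remain.
P0 = {q5} | {q1,q3}.
Stable partition: {q5} | {q1,q3} — 2 equivalence classes.

2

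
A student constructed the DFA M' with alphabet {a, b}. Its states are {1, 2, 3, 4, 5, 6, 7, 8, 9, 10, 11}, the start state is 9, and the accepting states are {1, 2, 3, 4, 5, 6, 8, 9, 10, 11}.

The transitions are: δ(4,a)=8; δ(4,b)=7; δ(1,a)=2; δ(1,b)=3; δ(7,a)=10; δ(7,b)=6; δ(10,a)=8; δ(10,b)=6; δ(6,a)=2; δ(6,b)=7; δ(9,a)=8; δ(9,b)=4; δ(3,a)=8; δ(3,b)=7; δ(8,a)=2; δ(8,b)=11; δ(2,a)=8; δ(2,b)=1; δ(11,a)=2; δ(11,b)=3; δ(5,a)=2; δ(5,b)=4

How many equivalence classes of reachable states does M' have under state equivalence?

Reachable states from the start: {1,2,3,4,6,7,8,9,10,11}. Unreachable: {5} — drop them.
P0 = {1,2,3,4,6,8,9,10,11} | {7}.
Split {1,2,3,4,6,8,9,10,11} by δ(·,b) → {1,2,8,9,10,11} and {3,4,6}.
Split {1,2,8,9,10,11} by δ(·,b) → {1,9,10,11} and {2,8}.
No further refinement is possible. Final partition (4 blocks): {1,9,10,11} | {7} | {3,4,6} | {2,8}.

4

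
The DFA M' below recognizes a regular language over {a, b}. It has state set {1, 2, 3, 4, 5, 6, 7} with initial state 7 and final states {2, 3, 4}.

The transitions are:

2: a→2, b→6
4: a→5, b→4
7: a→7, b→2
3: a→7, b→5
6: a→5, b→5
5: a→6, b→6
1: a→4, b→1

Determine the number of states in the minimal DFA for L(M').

Reachable states from the start: {2,5,6,7}. Unreachable: {1,3,4} — drop them.
P0 = {2} | {5,6,7}.
On input b, block {5,6,7} splits into {5,6} and {7}.
The partition is now stable with 3 blocks: {2} | {5,6} | {7}.

3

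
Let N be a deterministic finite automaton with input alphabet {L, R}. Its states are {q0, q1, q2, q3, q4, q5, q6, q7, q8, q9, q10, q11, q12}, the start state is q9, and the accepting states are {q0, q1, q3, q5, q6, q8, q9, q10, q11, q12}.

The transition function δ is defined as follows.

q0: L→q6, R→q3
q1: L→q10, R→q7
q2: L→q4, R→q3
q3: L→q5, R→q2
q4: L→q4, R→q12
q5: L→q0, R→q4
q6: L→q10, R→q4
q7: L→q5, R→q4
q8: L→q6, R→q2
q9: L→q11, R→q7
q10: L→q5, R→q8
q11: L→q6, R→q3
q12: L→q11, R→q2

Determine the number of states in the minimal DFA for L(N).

States {q1} cannot be reached from the start state, so discard them.
P0 = {q0,q3,q5,q6,q8,q9,q10,q11,q12} | {q2,q4,q7}.
On input R, block {q0,q3,q5,q6,q8,q9,q10,q11,q12} splits into {q3,q5,q6,q8,q9,q12} and {q0,q10,q11}.
On input L, block {q3,q5,q6,q8,q9,q12} splits into {q5,q6,q9,q12} and {q3,q8}.
Refine {q2,q4,q7} on symbol L: members go to different blocks, giving {q2,q4} and {q7}.
Split {q5,q6,q9,q12} by δ(·,R) → {q5,q6,q12} and {q9}.
On input R, block {q2,q4} splits into {q2} and {q4}.
Split {q5,q6,q12} by δ(·,R) → {q5,q6} and {q12}.
Stable partition: {q5,q6} | {q2} | {q0,q10,q11} | {q3,q8} | {q7} | {q9} | {q4} | {q12} — 8 equivalence classes.

8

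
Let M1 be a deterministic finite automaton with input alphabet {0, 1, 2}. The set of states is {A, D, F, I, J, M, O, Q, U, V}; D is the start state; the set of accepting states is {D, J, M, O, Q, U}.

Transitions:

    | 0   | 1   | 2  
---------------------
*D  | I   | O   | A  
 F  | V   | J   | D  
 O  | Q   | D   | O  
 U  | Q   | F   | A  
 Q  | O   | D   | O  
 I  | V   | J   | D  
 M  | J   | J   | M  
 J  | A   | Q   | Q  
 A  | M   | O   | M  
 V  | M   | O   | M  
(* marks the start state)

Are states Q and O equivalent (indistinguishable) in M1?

Yes

States {F,U} cannot be reached from the start state, so discard them.
Start with accepting vs non-accepting: {D,J,M,O,Q} | {A,I,V}.
Split {D,J,M,O,Q} by δ(·,0) → {M,O,Q} and {D,J}.
Refine {M,O,Q} on symbol 0: members go to different blocks, giving {O,Q} and {M}.
Refine {A,I,V} on symbol 0: members go to different blocks, giving {A,V} and {I}.
On input 0, block {D,J} splits into {J} and {D}.
Stable partition: {O,Q} | {A,V} | {J} | {M} | {I} | {D} — 6 equivalence classes.
Q and O lie in the same block of the stable partition, so they are equivalent — no string distinguishes them.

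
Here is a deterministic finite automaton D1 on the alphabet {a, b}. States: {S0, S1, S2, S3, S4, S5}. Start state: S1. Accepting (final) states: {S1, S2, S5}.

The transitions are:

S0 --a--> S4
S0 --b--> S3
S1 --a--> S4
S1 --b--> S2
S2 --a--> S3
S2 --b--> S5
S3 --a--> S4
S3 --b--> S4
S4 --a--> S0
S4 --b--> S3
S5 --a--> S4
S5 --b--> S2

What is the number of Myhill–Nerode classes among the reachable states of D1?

2

Start with accepting vs non-accepting: {S1,S2,S5} | {S0,S3,S4}.
Stable partition: {S1,S2,S5} | {S0,S3,S4} — 2 equivalence classes.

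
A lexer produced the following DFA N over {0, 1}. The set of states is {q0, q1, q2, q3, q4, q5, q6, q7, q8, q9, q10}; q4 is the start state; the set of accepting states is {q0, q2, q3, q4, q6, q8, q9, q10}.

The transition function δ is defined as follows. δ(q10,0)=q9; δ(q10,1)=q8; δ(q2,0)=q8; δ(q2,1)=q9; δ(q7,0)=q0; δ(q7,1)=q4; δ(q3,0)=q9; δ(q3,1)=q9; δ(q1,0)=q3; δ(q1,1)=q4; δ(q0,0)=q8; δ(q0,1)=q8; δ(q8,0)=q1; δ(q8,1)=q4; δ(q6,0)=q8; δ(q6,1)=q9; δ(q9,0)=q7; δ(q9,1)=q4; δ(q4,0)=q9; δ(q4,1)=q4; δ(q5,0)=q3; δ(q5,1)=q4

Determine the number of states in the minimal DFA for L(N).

4

States {q2,q5,q6,q10} cannot be reached from the start state, so discard them.
P0 = {q0,q3,q4,q8,q9} | {q1,q7}.
Split {q0,q3,q4,q8,q9} by δ(·,0) → {q0,q3,q4} and {q8,q9}.
Split {q0,q3,q4} by δ(·,1) → {q0,q3} and {q4}.
No further refinement is possible. Final partition (4 blocks): {q0,q3} | {q1,q7} | {q8,q9} | {q4}.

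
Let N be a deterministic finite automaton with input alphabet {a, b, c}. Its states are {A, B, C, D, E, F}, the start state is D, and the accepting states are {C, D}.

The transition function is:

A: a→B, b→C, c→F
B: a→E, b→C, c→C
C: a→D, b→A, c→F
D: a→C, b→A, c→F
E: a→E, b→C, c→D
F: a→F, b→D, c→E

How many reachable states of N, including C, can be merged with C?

Start with accepting vs non-accepting: {C,D} | {A,B,E,F}.
Refine {A,B,E,F} on symbol c: members go to different blocks, giving {A,F} and {B,E}.
On input a, block {A,F} splits into {A} and {F}.
Stable partition: {C,D} | {A} | {B,E} | {F} — 4 equivalence classes.
The equivalence class containing C is {C,D}, of size 2.

2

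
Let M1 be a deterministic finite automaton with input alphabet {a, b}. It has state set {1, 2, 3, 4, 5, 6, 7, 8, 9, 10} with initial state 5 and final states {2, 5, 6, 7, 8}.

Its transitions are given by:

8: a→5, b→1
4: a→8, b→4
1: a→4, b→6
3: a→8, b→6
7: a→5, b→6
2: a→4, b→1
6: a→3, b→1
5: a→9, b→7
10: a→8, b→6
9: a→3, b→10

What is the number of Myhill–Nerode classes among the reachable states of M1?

8

First remove the unreachable states {2}; 9 states remain.
Initial partition by acceptance: {5,6,7,8} | {1,3,4,9,10}.
Split {5,6,7,8} by δ(·,a) → {5,6} and {7,8}.
Refine {5,6} on symbol b: members go to different blocks, giving {5} and {6}.
Refine {1,3,4,9,10} on symbol a: members go to different blocks, giving {3,4,10} and {1,9}.
Refine {3,4,10} on symbol b: members go to different blocks, giving {3,10} and {4}.
Split {7,8} by δ(·,b) → {7} and {8}.
Refine {1,9} on symbol a: members go to different blocks, giving {1} and {9}.
No further refinement is possible. Final partition (8 blocks): {5} | {3,10} | {7} | {6} | {1} | {4} | {8} | {9}.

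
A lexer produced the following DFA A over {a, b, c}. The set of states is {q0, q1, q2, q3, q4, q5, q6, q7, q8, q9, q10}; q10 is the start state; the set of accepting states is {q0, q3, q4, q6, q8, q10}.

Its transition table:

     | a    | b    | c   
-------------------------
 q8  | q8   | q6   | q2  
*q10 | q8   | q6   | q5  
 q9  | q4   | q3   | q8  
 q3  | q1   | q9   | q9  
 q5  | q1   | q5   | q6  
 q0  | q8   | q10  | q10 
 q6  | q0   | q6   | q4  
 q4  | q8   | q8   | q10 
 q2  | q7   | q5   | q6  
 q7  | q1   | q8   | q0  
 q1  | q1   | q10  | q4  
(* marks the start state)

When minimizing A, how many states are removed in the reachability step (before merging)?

Starting at q10 and following transitions, the reachable set is {q0, q1, q2, q4, q5, q6, q7, q8, q10}. That leaves q3, q9 unreachable — 2 in total.

2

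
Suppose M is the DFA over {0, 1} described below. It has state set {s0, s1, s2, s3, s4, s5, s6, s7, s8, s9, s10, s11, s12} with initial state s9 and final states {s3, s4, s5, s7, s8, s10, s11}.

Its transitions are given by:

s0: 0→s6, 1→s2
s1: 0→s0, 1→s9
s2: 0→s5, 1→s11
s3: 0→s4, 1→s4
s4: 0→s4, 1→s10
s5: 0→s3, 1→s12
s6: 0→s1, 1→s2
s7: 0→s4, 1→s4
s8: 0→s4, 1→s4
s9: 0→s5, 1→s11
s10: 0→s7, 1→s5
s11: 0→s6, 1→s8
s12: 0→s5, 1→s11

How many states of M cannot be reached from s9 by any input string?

A breadth-first search from the start state visits every state.

0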